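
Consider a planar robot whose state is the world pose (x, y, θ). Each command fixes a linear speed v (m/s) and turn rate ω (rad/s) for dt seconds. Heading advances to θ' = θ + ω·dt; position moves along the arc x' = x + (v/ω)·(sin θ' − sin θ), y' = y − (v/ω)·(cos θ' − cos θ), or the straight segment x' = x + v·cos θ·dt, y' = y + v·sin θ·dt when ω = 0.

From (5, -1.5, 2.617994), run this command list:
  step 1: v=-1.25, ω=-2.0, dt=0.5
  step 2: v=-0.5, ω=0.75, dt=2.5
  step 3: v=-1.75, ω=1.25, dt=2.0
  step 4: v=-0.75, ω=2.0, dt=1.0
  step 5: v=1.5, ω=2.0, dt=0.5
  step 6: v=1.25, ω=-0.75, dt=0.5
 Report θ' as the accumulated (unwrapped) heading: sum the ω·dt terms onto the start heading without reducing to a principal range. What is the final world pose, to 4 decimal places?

step 1: θ'=1.6180 (R=0.6250) → pose (5.3118, -2.0118, 1.6180)
step 2: θ'=3.4930 (R=-0.6667) → pose (6.2072, -2.6063, 3.4930)
step 3: θ'=5.9930 (R=-1.4000) → pose (6.1259, 0.0497, 5.9930)
step 4: θ'=7.9930 (R=-0.3750) → pose (5.6472, -0.3616, 7.9930)
step 5: θ'=8.9930 (R=0.7500) → pose (5.2183, 0.2156, 8.9930)
step 6: θ'=8.6180 (R=-1.6667) → pose (4.7124, 0.5763, 8.6180)

(4.7124, 0.5763, 8.6180)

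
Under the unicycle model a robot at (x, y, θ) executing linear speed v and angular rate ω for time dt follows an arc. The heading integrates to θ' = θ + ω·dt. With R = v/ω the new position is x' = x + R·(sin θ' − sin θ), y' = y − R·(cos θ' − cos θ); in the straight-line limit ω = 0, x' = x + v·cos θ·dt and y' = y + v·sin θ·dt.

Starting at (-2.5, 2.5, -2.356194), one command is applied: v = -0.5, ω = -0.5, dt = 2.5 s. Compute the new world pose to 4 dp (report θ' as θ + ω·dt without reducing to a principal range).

(-1.3448, 2.6869, -3.6062)

θ' = -2.3562 + -0.5·2.5 = -3.6062
R = v/ω = -0.5/-0.5 = 1.0000
x' = -2.5 + 1.0000·(sin -3.6062 − sin -2.3562) = -1.3448
y' = 2.5 − 1.0000·(cos -3.6062 − cos -2.3562) = 2.6869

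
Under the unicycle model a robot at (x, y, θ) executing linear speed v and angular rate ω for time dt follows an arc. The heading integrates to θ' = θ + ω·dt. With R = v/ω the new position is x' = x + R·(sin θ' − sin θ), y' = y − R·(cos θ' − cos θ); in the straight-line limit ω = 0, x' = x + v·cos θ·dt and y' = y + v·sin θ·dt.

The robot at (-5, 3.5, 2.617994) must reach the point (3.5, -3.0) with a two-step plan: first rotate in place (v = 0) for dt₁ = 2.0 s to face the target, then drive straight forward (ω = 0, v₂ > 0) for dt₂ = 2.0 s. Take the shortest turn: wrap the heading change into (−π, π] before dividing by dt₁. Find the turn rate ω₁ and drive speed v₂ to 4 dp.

heading to target = atan2(-3−3.5, 3.5−-5) = -0.6528
Δθ = wrap(-0.6528 − 2.6180) = 3.0123; ω₁ = Δθ/dt₁ = 1.5062
distance = √((3.5−-5)² + (-3−3.5)²) = 10.7005; v₂ = distance/dt₂ = 5.3502

ω₁ = 1.5062, v₂ = 5.3502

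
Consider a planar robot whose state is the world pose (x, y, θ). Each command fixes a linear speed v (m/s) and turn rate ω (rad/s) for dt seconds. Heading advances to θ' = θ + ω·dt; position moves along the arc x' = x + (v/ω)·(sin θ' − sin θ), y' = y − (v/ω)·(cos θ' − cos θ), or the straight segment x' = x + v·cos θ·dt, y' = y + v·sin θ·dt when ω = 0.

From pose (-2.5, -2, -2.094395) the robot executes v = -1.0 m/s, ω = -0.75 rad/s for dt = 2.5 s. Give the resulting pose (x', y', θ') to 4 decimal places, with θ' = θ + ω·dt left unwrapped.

(-0.3634, -1.7647, -3.9694)

θ' = -2.0944 + -0.75·2.5 = -3.9694
R = v/ω = -1.0/-0.75 = 1.3333
x' = -2.5 + 1.3333·(sin -3.9694 − sin -2.0944) = -0.3634
y' = -2 − 1.3333·(cos -3.9694 − cos -2.0944) = -1.7647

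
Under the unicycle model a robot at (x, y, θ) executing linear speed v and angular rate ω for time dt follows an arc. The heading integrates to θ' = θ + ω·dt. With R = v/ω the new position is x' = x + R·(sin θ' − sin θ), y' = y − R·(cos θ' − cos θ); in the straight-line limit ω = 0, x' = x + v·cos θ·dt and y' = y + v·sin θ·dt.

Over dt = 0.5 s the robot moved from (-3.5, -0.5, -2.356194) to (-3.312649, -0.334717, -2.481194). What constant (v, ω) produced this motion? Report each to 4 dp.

v = -0.5000, ω = -0.2500

Δθ = -2.481194 − -2.356194 = -0.125000
ω = Δθ/dt = -0.125000/0.5 = -0.2500
R = Δx/(sin θ' − sin θ) = 2.0000
v = R·ω = 2.0000·-0.2500 = -0.5000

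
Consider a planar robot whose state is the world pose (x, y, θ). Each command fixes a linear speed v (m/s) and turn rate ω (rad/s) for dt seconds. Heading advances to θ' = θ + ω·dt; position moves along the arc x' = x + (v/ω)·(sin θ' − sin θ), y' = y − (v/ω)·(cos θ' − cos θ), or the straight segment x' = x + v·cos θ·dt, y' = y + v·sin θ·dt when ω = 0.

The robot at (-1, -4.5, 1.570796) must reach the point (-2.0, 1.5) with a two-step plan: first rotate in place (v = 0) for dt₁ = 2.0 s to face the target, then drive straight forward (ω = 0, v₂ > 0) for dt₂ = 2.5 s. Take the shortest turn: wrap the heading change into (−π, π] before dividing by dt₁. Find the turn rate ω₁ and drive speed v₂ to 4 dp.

heading to target = atan2(1.5−-4.5, -2−-1) = 1.7359
Δθ = wrap(1.7359 − 1.5708) = 0.1651; ω₁ = Δθ/dt₁ = 0.0826
distance = √((-2−-1)² + (1.5−-4.5)²) = 6.0828; v₂ = distance/dt₂ = 2.4331

ω₁ = 0.0826, v₂ = 2.4331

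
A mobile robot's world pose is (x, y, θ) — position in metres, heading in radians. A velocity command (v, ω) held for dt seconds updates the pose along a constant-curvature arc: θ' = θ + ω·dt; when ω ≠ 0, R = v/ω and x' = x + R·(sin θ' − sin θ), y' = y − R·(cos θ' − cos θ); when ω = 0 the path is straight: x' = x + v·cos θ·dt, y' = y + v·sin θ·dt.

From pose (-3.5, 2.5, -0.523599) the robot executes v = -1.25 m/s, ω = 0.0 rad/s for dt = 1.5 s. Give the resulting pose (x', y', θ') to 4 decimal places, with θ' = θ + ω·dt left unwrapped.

θ' = -0.5236 + 0.0·1.5 = -0.5236
ω = 0 → straight: x' = -3.5 + -1.25·cos(-0.5236)·1.5 = -5.1238
y' = 2.5 + -1.25·sin(-0.5236)·1.5 = 3.4375

(-5.1238, 3.4375, -0.5236)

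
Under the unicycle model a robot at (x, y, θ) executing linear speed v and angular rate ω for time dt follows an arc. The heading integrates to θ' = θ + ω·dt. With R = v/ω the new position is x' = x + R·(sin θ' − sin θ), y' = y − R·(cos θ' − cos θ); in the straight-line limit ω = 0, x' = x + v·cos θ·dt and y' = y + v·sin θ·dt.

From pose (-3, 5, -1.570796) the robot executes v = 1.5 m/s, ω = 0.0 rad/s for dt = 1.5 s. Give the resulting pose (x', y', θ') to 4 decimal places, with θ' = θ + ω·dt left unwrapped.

θ' = -1.5708 + 0.0·1.5 = -1.5708
ω = 0 → straight: x' = -3 + 1.5·cos(-1.5708)·1.5 = -3.0000
y' = 5 + 1.5·sin(-1.5708)·1.5 = 2.7500

(-3.0000, 2.7500, -1.5708)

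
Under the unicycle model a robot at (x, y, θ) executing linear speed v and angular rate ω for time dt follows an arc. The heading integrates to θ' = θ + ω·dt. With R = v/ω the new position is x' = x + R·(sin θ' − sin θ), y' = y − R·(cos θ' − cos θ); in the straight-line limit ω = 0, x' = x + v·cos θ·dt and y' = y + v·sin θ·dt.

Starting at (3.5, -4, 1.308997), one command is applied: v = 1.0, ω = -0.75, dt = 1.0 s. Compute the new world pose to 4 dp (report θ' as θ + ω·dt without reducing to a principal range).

θ' = 1.3090 + -0.75·1.0 = 0.5590
R = v/ω = 1.0/-0.75 = -1.3333
x' = 3.5 + -1.3333·(sin 0.5590 − sin 1.3090) = 4.0808
y' = -4 − -1.3333·(cos 0.5590 − cos 1.3090) = -3.2147

(4.0808, -3.2147, 0.5590)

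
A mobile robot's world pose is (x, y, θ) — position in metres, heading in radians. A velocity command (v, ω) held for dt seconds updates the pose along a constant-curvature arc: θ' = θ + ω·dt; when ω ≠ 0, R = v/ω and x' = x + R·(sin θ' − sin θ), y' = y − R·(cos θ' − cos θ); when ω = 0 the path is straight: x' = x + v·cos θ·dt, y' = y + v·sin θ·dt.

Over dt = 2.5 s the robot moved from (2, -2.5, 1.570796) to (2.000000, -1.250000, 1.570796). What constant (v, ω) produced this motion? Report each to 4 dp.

v = 0.5000, ω = 0.0000

Δθ = 1.570796 − 1.570796 = 0.000000
ω = Δθ/dt = 0.000000/2.5 = 0.0000
ω = 0 → v = (Δx·cos θ + Δy·sin θ)/dt = 0.5000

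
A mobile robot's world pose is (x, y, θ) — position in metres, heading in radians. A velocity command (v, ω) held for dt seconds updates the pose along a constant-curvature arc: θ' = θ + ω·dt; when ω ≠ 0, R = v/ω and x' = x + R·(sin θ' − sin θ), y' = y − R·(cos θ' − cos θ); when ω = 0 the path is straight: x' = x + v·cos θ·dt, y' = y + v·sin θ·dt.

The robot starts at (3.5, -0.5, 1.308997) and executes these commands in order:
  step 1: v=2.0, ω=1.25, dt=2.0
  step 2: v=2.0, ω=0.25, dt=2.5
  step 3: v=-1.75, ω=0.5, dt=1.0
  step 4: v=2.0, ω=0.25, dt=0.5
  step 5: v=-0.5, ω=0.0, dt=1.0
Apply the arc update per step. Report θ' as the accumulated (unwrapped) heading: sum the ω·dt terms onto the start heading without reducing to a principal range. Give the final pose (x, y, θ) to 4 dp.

step 1: θ'=3.8090 (R=1.6000) → pose (0.9642, 1.1708, 3.8090)
step 2: θ'=4.4340 (R=8.0000) → pose (-1.7762, -2.9142, 4.4340)
step 3: θ'=4.9340 (R=-3.5000) → pose (-1.7270, -1.1830, 4.9340)
step 4: θ'=5.0590 (R=8.0000) → pose (-1.4469, -2.1423, 5.0590)
step 5: θ'=5.0590 (straight) → pose (-1.6168, -1.6721, 5.0590)

(-1.6168, -1.6721, 5.0590)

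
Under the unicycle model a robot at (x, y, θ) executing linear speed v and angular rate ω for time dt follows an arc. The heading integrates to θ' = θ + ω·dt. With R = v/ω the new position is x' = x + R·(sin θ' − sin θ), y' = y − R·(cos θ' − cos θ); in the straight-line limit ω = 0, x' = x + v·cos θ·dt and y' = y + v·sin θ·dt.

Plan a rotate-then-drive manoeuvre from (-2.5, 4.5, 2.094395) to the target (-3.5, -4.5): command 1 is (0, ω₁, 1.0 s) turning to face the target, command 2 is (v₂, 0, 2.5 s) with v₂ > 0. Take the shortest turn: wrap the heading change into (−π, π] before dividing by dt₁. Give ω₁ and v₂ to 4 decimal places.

heading to target = atan2(-4.5−4.5, -3.5−-2.5) = -1.6815
Δθ = wrap(-1.6815 − 2.0944) = 2.5073; ω₁ = Δθ/dt₁ = 2.5073
distance = √((-3.5−-2.5)² + (-4.5−4.5)²) = 9.0554; v₂ = distance/dt₂ = 3.6222

ω₁ = 2.5073, v₂ = 3.6222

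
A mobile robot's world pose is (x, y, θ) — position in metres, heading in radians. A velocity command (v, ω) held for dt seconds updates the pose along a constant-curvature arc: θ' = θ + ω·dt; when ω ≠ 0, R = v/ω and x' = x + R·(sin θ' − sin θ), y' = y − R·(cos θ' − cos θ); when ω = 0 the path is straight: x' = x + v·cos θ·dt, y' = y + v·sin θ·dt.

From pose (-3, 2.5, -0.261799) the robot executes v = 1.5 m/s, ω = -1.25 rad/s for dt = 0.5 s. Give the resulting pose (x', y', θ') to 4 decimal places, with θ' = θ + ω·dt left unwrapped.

θ' = -0.2618 + -1.25·0.5 = -0.8868
R = v/ω = 1.5/-1.25 = -1.2000
x' = -3 + -1.2000·(sin -0.8868 − sin -0.2618) = -2.3805
y' = 2.5 − -1.2000·(cos -0.8868 − cos -0.2618) = 2.0992

(-2.3805, 2.0992, -0.8868)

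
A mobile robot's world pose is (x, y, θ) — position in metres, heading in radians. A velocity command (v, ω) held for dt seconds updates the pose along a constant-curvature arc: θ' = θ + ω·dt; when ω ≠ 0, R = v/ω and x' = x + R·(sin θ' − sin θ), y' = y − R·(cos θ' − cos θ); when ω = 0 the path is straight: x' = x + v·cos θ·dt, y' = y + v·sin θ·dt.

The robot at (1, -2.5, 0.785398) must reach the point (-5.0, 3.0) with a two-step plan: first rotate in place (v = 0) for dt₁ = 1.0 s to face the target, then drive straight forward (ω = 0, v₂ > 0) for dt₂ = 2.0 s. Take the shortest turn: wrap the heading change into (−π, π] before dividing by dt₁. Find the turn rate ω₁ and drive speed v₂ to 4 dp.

ω₁ = 1.6142, v₂ = 4.0697

heading to target = atan2(3−-2.5, -5−1) = 2.3996
Δθ = wrap(2.3996 − 0.7854) = 1.6142; ω₁ = Δθ/dt₁ = 1.6142
distance = √((-5−1)² + (3−-2.5)²) = 8.1394; v₂ = distance/dt₂ = 4.0697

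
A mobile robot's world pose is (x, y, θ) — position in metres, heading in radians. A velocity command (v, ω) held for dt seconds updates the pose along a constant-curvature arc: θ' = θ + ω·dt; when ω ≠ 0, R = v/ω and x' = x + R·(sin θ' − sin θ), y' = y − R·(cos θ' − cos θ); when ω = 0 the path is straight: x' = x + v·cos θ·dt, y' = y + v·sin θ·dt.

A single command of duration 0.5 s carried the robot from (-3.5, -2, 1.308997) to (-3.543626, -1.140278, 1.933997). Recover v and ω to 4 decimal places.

Δθ = 1.933997 − 1.308997 = 0.625000
ω = Δθ/dt = 0.625000/0.5 = 1.2500
R = −Δy/(cos θ' − cos θ) = 1.4000
v = R·ω = 1.4000·1.2500 = 1.7500

v = 1.7500, ω = 1.2500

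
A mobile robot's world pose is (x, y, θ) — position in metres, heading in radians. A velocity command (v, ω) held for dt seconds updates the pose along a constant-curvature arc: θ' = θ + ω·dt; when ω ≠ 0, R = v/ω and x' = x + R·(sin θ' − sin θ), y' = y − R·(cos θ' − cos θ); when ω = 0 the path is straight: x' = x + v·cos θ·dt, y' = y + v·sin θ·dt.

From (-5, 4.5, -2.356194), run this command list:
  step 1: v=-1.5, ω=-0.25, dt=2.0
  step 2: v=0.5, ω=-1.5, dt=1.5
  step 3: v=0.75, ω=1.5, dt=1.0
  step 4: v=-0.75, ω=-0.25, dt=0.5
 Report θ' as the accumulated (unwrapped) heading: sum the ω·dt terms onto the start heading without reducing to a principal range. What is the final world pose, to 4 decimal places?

step 1: θ'=-2.8562 (R=6.0000) → pose (-2.4466, 6.0147, -2.8562)
step 2: θ'=-5.1062 (R=-0.3333) → pose (-2.8483, 6.4624, -5.1062)
step 3: θ'=-3.6062 (R=0.5000) → pose (-3.0860, 7.1013, -3.6062)
step 4: θ'=-3.7312 (R=3.0000) → pose (-2.7621, 6.9127, -3.7312)

(-2.7621, 6.9127, -3.7312)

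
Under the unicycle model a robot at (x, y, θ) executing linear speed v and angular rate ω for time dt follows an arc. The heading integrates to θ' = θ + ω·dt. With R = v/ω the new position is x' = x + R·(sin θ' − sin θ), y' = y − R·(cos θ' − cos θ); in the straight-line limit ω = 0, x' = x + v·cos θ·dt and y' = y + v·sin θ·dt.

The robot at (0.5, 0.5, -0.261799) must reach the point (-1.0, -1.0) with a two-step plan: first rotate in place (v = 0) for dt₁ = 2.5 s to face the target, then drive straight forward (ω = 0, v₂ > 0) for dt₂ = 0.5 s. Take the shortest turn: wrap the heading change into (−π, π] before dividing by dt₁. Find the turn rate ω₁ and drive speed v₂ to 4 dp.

heading to target = atan2(-1−0.5, -1−0.5) = -2.3562
Δθ = wrap(-2.3562 − -0.2618) = -2.0944; ω₁ = Δθ/dt₁ = -0.8378
distance = √((-1−0.5)² + (-1−0.5)²) = 2.1213; v₂ = distance/dt₂ = 4.2426

ω₁ = -0.8378, v₂ = 4.2426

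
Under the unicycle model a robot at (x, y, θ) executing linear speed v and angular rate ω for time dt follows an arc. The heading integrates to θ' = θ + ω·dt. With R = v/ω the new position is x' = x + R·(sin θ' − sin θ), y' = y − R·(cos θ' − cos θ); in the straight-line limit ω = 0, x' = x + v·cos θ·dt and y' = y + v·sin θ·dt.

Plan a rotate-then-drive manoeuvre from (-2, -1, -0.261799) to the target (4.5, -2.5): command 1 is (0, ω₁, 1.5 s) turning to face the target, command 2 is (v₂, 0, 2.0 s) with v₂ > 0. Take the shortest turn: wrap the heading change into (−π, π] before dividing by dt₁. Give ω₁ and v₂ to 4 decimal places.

heading to target = atan2(-2.5−-1, 4.5−-2) = -0.2268
Δθ = wrap(-0.2268 − -0.2618) = 0.0350; ω₁ = Δθ/dt₁ = 0.0233
distance = √((4.5−-2)² + (-2.5−-1)²) = 6.6708; v₂ = distance/dt₂ = 3.3354

ω₁ = 0.0233, v₂ = 3.3354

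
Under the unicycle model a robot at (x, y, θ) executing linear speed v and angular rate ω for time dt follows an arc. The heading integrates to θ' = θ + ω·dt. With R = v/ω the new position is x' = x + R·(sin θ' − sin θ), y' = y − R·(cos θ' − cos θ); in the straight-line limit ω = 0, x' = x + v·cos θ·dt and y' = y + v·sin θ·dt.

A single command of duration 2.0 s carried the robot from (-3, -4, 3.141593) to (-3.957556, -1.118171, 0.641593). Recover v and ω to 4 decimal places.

v = 2.0000, ω = -1.2500

Δθ = 0.641593 − 3.141593 = -2.500000
ω = Δθ/dt = -2.500000/2.0 = -1.2500
R = −Δy/(cos θ' − cos θ) = -1.6000
v = R·ω = -1.6000·-1.2500 = 2.0000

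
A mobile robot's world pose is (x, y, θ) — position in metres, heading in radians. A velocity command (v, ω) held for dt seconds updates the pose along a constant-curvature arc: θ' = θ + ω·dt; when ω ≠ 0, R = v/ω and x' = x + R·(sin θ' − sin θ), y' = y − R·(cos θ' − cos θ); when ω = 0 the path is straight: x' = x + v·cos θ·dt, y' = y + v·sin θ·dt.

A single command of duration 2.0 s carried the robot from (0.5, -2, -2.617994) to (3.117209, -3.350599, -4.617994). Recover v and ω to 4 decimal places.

v = -1.7500, ω = -1.0000

Δθ = -4.617994 − -2.617994 = -2.000000
ω = Δθ/dt = -2.000000/2.0 = -1.0000
R = Δx/(sin θ' − sin θ) = 1.7500
v = R·ω = 1.7500·-1.0000 = -1.7500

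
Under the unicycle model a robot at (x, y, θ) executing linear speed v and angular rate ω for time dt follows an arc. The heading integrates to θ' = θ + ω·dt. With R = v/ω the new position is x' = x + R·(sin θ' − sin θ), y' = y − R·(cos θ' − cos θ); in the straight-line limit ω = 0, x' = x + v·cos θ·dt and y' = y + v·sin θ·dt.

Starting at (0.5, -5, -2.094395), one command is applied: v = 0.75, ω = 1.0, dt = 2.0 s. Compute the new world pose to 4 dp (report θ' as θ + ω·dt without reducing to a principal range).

(1.0788, -6.1217, -0.0944)

θ' = -2.0944 + 1.0·2.0 = -0.0944
R = v/ω = 0.75/1.0 = 0.7500
x' = 0.5 + 0.7500·(sin -0.0944 − sin -2.0944) = 1.0788
y' = -5 − 0.7500·(cos -0.0944 − cos -2.0944) = -6.1217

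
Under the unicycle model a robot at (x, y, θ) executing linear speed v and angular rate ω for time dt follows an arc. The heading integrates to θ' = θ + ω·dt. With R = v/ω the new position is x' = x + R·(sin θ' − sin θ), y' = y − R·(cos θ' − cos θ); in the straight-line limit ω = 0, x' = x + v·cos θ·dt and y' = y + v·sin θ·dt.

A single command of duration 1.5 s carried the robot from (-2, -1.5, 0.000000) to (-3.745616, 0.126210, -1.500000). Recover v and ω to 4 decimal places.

v = -1.7500, ω = -1.0000

Δθ = -1.500000 − 0.000000 = -1.500000
ω = Δθ/dt = -1.500000/1.5 = -1.0000
R = Δx/(sin θ' − sin θ) = 1.7500
v = R·ω = 1.7500·-1.0000 = -1.7500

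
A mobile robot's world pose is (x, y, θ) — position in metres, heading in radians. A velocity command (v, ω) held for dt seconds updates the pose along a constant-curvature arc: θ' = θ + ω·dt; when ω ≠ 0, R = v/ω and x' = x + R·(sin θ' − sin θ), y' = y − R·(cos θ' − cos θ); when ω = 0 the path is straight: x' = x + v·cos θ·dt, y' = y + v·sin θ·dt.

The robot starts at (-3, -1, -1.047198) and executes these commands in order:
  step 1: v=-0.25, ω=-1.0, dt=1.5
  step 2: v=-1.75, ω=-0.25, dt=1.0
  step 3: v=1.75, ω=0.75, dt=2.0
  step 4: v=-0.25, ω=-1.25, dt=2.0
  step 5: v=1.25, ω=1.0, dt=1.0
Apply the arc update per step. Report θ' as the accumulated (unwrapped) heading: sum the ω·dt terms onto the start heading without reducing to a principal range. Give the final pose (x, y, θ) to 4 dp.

(-3.6952, -2.3068, -2.7972)

step 1: θ'=-2.5472 (R=0.2500) → pose (-2.9235, -0.6679, -2.5472)
step 2: θ'=-2.7972 (R=7.0000) → pose (-1.3668, 0.1217, -2.7972)
step 3: θ'=-1.2972 (R=2.3333) → pose (-2.8256, -2.7051, -1.2972)
step 4: θ'=-3.7972 (R=0.2000) → pose (-2.5111, -2.4925, -3.7972)
step 5: θ'=-2.7972 (R=1.2500) → pose (-3.6952, -2.3068, -2.7972)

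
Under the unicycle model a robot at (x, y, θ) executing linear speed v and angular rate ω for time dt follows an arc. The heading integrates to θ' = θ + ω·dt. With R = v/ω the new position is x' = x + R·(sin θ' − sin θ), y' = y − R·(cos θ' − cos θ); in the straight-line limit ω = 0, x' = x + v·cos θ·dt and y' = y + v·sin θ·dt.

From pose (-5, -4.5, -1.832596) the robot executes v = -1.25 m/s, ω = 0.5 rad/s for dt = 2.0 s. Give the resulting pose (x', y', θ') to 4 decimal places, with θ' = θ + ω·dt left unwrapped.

(-5.5656, -2.1706, -0.8326)

θ' = -1.8326 + 0.5·2.0 = -0.8326
R = v/ω = -1.25/0.5 = -2.5000
x' = -5 + -2.5000·(sin -0.8326 − sin -1.8326) = -5.5656
y' = -4.5 − -2.5000·(cos -0.8326 − cos -1.8326) = -2.1706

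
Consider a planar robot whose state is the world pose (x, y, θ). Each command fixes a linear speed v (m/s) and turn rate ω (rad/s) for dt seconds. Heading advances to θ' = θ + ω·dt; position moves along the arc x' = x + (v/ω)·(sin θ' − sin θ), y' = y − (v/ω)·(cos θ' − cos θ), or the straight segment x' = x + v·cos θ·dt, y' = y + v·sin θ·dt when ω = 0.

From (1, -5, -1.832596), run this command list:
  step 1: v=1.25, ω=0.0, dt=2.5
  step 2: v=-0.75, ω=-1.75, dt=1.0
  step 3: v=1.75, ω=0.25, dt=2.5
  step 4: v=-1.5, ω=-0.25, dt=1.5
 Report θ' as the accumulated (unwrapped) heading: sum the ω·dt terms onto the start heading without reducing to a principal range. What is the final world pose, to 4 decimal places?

step 1: θ'=-1.8326 (straight) → pose (0.1912, -8.0185, -1.8326)
step 2: θ'=-3.5826 (R=0.4286) → pose (0.7881, -7.7419, -3.5826)
step 3: θ'=-2.9576 (R=7.0000) → pose (-3.4806, -7.1903, -2.9576)
step 4: θ'=-3.3326 (R=6.0000) → pose (-1.2437, -7.1981, -3.3326)

(-1.2437, -7.1981, -3.3326)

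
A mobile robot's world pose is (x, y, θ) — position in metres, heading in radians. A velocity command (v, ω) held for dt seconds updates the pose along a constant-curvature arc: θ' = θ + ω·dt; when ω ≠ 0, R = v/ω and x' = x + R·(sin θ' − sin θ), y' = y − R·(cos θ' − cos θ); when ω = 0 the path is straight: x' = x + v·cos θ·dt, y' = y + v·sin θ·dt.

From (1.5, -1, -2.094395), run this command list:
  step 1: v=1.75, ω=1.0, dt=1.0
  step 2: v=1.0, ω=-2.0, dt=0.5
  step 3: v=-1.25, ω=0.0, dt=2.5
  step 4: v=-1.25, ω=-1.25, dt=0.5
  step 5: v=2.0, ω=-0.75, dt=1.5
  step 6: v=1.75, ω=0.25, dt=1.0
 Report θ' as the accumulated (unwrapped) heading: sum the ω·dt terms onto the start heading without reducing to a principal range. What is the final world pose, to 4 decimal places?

(-0.8106, 1.3128, -3.5944)

step 1: θ'=-1.0944 (R=1.7500) → pose (1.4604, -2.6775, -1.0944)
step 2: θ'=-2.0944 (R=-0.5000) → pose (1.4491, -3.1568, -2.0944)
step 3: θ'=-2.0944 (straight) → pose (3.0116, -0.4505, -2.0944)
step 4: θ'=-2.7194 (R=1.0000) → pose (3.4679, -0.0383, -2.7194)
step 5: θ'=-3.8444 (R=-2.6667) → pose (0.6515, 0.3595, -3.8444)
step 6: θ'=-3.5944 (R=7.0000) → pose (-0.8106, 1.3128, -3.5944)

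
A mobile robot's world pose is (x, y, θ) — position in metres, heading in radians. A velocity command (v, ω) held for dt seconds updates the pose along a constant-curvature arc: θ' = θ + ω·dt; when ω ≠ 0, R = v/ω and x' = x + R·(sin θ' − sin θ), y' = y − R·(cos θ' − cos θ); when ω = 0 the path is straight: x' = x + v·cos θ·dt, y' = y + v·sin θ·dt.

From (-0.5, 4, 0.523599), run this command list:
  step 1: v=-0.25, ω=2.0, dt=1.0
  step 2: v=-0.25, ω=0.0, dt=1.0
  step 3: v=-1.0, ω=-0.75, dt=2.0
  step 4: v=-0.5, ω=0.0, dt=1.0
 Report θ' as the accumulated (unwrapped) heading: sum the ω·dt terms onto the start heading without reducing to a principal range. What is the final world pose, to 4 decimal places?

step 1: θ'=2.5236 (R=-0.1250) → pose (-0.5099, 3.7899, 2.5236)
step 2: θ'=2.5236 (straight) → pose (-0.3062, 3.6450, 2.5236)
step 3: θ'=1.0236 (R=1.3333) → pose (0.0599, 1.8646, 1.0236)
step 4: θ'=1.0236 (straight) → pose (-0.2002, 1.4376, 1.0236)

(-0.2002, 1.4376, 1.0236)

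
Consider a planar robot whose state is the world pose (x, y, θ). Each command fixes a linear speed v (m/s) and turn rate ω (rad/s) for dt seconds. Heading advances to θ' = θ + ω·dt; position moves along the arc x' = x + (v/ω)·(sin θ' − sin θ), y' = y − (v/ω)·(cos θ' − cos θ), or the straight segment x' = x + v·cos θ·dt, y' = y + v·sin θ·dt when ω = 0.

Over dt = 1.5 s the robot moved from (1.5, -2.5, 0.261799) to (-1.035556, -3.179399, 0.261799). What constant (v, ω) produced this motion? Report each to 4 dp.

Δθ = 0.261799 − 0.261799 = 0.000000
ω = Δθ/dt = 0.000000/1.5 = 0.0000
ω = 0 → v = (Δx·cos θ + Δy·sin θ)/dt = -1.7500

v = -1.7500, ω = 0.0000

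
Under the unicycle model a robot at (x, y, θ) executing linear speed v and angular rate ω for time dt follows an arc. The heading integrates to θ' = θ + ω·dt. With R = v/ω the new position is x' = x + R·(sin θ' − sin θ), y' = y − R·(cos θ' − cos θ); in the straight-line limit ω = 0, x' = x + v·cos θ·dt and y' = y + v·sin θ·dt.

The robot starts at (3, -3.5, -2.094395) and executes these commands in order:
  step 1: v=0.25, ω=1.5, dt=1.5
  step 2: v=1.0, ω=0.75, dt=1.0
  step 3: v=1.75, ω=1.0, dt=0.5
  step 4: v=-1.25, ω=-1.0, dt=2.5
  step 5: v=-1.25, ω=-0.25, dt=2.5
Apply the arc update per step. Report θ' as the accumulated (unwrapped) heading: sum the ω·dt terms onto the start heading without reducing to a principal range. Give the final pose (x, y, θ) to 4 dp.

step 1: θ'=0.1556 (R=0.1667) → pose (3.1702, -3.7480, 0.1556)
step 2: θ'=0.9056 (R=1.3333) → pose (4.0126, -3.2537, 0.9056)
step 3: θ'=1.4056 (R=1.7500) → pose (4.3619, -2.4614, 1.4056)
step 4: θ'=-1.0944 (R=1.2500) → pose (2.0181, -2.8290, -1.0944)
step 5: θ'=-1.7194 (R=5.0000) → pose (1.5164, 0.2041, -1.7194)

(1.5164, 0.2041, -1.7194)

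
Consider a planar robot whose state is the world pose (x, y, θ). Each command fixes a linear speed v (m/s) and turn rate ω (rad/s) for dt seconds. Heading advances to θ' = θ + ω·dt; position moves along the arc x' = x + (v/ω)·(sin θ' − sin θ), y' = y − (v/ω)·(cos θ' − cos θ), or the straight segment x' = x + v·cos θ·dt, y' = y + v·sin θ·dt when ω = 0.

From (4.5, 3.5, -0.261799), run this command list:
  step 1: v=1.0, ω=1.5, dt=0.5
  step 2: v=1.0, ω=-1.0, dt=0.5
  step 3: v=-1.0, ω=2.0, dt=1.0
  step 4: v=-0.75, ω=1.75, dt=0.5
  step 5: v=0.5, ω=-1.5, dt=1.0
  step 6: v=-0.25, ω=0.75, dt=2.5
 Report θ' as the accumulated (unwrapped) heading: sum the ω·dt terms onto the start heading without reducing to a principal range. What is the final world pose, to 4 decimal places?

step 1: θ'=0.4882 (R=0.6667) → pose (4.9852, 3.5552, 0.4882)
step 2: θ'=-0.0118 (R=-1.0000) → pose (5.4661, 3.6719, -0.0118)
step 3: θ'=1.9882 (R=-0.5000) → pose (5.0031, 2.9693, 1.9882)
step 4: θ'=2.8632 (R=-0.4286) → pose (5.2771, 2.7309, 2.8632)
step 5: θ'=1.3632 (R=-0.3333) → pose (5.0425, 3.1201, 1.3632)
step 6: θ'=3.2382 (R=-0.3333) → pose (5.4009, 2.7196, 3.2382)

(5.4009, 2.7196, 3.2382)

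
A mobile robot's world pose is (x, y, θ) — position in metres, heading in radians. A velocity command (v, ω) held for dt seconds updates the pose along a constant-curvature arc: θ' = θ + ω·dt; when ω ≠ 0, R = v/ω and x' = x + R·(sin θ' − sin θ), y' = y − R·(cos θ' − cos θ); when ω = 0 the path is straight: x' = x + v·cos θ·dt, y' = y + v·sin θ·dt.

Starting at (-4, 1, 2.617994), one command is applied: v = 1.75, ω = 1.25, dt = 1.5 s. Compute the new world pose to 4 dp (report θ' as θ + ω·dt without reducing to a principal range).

θ' = 2.6180 + 1.25·1.5 = 4.4930
R = v/ω = 1.75/1.25 = 1.4000
x' = -4 + 1.4000·(sin 4.4930 − sin 2.6180) = -6.0664
y' = 1 − 1.4000·(cos 4.4930 − cos 2.6180) = 0.0923

(-6.0664, 0.0923, 4.4930)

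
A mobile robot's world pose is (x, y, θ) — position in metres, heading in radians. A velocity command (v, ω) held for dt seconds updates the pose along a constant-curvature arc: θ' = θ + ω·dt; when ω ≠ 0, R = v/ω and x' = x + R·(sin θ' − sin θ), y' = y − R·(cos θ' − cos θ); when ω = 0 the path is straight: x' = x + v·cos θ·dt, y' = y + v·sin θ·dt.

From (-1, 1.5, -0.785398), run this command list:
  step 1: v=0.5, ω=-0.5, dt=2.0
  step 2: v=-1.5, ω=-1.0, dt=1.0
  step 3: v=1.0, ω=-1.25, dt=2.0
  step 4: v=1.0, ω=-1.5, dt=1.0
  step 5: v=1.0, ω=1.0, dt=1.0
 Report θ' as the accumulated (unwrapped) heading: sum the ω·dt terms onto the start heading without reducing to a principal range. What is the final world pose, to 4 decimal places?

step 1: θ'=-1.7854 (R=-1.0000) → pose (-0.7300, 0.5799, -1.7854)
step 2: θ'=-2.7854 (R=1.5000) → pose (0.2125, 1.6663, -2.7854)
step 3: θ'=-5.2854 (R=-0.8000) → pose (-0.7387, 2.8499, -5.2854)
step 4: θ'=-6.7854 (R=-0.6667) → pose (0.1424, 3.0728, -6.7854)
step 5: θ'=-5.7854 (R=1.0000) → pose (1.1012, 3.0706, -5.7854)

(1.1012, 3.0706, -5.7854)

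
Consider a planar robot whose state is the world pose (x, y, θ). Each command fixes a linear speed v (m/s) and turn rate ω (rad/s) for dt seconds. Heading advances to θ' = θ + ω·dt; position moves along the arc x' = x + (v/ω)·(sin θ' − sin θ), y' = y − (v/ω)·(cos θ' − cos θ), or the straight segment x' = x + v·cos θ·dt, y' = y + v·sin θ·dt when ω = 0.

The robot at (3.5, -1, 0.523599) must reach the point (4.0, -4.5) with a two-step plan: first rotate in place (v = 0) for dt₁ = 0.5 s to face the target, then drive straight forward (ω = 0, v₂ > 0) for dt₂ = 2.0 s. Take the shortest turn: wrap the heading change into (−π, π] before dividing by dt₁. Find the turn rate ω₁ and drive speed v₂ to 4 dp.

heading to target = atan2(-4.5−-1, 4−3.5) = -1.4289
Δθ = wrap(-1.4289 − 0.5236) = -1.9525; ω₁ = Δθ/dt₁ = -3.9050
distance = √((4−3.5)² + (-4.5−-1)²) = 3.5355; v₂ = distance/dt₂ = 1.7678

ω₁ = -3.9050, v₂ = 1.7678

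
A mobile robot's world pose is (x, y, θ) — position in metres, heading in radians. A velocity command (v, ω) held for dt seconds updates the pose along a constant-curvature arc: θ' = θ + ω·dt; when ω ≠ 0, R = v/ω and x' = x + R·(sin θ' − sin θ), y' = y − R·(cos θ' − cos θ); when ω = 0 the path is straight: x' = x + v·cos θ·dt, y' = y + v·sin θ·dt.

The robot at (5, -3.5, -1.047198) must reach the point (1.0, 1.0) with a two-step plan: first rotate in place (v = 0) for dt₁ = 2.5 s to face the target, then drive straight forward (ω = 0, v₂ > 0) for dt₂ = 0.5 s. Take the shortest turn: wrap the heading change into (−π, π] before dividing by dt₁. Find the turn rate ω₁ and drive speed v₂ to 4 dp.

ω₁ = -1.1754, v₂ = 12.0416

heading to target = atan2(1−-3.5, 1−5) = 2.2974
Δθ = wrap(2.2974 − -1.0472) = -2.9385; ω₁ = Δθ/dt₁ = -1.1754
distance = √((1−5)² + (1−-3.5)²) = 6.0208; v₂ = distance/dt₂ = 12.0416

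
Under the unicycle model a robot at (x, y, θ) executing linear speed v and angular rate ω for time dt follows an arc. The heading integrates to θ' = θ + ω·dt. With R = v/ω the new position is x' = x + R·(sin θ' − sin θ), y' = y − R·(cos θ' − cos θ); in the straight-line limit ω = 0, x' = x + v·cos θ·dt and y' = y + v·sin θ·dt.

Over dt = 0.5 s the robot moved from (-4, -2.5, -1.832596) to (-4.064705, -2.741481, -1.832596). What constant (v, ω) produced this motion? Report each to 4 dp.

v = 0.5000, ω = 0.0000

Δθ = -1.832596 − -1.832596 = 0.000000
ω = Δθ/dt = 0.000000/0.5 = 0.0000
ω = 0 → v = (Δx·cos θ + Δy·sin θ)/dt = 0.5000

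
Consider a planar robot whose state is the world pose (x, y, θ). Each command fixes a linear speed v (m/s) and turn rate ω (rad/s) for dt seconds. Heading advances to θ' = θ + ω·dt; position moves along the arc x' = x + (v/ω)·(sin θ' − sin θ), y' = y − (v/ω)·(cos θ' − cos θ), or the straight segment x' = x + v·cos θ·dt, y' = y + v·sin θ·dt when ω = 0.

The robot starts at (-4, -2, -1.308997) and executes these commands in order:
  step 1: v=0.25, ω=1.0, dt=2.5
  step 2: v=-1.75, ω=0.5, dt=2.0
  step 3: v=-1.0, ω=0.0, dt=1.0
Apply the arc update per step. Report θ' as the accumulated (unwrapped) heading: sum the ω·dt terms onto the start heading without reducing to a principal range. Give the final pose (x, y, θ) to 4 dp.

step 1: θ'=1.1910 (R=0.2500) → pose (-3.5263, -2.0280, 1.1910)
step 2: θ'=2.1910 (R=-3.5000) → pose (-3.1239, -5.3597, 2.1910)
step 3: θ'=2.1910 (straight) → pose (-2.5427, -6.1735, 2.1910)

(-2.5427, -6.1735, 2.1910)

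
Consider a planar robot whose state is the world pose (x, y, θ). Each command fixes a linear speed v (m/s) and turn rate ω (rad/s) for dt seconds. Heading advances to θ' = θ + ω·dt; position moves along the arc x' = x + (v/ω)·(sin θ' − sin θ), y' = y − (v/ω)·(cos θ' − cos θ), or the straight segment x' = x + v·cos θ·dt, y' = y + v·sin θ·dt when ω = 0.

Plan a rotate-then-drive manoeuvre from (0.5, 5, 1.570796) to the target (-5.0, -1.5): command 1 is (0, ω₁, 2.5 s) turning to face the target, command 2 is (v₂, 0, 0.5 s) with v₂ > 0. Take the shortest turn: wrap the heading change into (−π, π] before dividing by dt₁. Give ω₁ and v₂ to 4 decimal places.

heading to target = atan2(-1.5−5, -5−0.5) = -2.2731
Δθ = wrap(-2.2731 − 1.5708) = 2.4393; ω₁ = Δθ/dt₁ = 0.9757
distance = √((-5−0.5)² + (-1.5−5)²) = 8.5147; v₂ = distance/dt₂ = 17.0294

ω₁ = 0.9757, v₂ = 17.0294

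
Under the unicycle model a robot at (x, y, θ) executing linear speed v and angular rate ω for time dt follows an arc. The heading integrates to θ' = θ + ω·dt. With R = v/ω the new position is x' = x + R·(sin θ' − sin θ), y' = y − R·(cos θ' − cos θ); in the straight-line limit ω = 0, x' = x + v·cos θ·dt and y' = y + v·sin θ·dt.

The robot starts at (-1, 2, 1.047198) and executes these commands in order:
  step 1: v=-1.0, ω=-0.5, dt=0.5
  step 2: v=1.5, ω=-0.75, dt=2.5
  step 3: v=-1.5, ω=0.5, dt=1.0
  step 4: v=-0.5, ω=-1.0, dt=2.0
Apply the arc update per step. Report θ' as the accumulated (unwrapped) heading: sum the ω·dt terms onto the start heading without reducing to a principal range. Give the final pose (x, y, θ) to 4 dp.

step 1: θ'=0.7972 (R=2.0000) → pose (-1.3012, 1.6026, 0.7972)
step 2: θ'=-1.0778 (R=-2.0000) → pose (1.8914, 1.1517, -1.0778)
step 3: θ'=-0.5778 (R=-3.0000) → pose (0.8872, 2.2449, -0.5778)
step 4: θ'=-2.5778 (R=0.5000) → pose (0.8931, 3.0863, -2.5778)

(0.8931, 3.0863, -2.5778)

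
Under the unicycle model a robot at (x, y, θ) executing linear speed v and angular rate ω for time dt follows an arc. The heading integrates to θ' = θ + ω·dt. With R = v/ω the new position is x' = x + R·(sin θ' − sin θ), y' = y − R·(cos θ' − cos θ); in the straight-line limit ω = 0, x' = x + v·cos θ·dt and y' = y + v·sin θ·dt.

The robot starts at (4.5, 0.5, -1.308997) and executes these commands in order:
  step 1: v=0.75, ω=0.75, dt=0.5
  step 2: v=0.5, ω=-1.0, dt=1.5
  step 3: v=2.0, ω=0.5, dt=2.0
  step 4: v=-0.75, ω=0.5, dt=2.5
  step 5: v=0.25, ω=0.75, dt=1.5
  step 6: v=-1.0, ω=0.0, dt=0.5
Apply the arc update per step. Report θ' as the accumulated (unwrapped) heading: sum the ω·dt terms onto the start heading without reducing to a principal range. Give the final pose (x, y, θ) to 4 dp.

(2.0467, -3.1009, 0.9410)

step 1: θ'=-0.9340 (R=1.0000) → pose (4.6619, 0.1642, -0.9340)
step 2: θ'=-2.4340 (R=-0.5000) → pose (4.5849, -0.5131, -2.4340)
step 3: θ'=-1.4340 (R=4.0000) → pose (3.2223, -4.0983, -1.4340)
step 4: θ'=-0.1840 (R=-1.5000) → pose (2.0108, -2.8282, -0.1840)
step 5: θ'=0.9410 (R=0.3333) → pose (2.3412, -2.6968, 0.9410)
step 6: θ'=0.9410 (straight) → pose (2.0467, -3.1009, 0.9410)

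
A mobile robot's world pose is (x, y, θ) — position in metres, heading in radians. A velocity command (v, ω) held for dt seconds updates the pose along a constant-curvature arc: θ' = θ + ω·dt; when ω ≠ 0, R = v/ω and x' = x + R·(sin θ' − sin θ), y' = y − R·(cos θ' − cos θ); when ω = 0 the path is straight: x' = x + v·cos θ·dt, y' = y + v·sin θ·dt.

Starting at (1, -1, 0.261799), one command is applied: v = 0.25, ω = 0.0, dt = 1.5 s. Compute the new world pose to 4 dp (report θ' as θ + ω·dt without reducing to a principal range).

θ' = 0.2618 + 0.0·1.5 = 0.2618
ω = 0 → straight: x' = 1 + 0.25·cos(0.2618)·1.5 = 1.3622
y' = -1 + 0.25·sin(0.2618)·1.5 = -0.9029

(1.3622, -0.9029, 0.2618)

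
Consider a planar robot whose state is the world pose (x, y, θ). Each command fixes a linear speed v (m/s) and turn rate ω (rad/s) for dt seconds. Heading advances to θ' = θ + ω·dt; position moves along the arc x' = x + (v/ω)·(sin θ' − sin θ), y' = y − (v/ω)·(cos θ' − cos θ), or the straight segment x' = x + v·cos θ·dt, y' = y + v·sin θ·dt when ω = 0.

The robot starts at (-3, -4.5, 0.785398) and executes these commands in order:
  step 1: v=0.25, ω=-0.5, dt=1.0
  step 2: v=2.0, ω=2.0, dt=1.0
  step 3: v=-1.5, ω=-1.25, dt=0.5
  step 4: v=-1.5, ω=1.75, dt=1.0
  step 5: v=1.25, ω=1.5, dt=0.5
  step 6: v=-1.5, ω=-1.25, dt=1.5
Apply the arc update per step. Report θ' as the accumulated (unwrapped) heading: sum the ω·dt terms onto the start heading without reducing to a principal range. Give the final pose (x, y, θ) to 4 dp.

step 1: θ'=0.2854 (R=-0.5000) → pose (-2.7872, -4.3738, 0.2854)
step 2: θ'=2.2854 (R=1.0000) → pose (-2.3134, -2.7589, 2.2854)
step 3: θ'=1.6604 (R=1.2000) → pose (-2.0246, -3.4379, 1.6604)
step 4: θ'=3.4104 (R=-0.8571) → pose (-0.9433, -4.1876, 3.4104)
step 5: θ'=4.1604 (R=0.8333) → pose (-1.4315, -4.5540, 4.1604)
step 6: θ'=2.2854 (R=1.2000) → pose (0.4967, -4.3969, 2.2854)

(0.4967, -4.3969, 2.2854)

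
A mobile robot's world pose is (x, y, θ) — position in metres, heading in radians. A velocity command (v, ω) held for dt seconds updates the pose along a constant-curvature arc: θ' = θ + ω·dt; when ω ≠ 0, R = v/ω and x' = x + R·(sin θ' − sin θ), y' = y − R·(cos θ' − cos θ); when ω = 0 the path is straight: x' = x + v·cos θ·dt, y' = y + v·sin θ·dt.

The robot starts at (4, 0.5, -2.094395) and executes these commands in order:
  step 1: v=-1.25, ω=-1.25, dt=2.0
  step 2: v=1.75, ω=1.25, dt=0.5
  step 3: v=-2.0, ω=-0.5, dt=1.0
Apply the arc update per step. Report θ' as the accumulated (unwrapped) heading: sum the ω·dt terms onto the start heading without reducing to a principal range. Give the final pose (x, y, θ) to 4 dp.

(6.4365, -0.8435, -4.4694)

step 1: θ'=-4.5944 (R=1.0000) → pose (5.8591, 0.1177, -4.5944)
step 2: θ'=-3.9694 (R=1.4000) → pose (5.4998, 0.9000, -3.9694)
step 3: θ'=-4.4694 (R=4.0000) → pose (6.4365, -0.8435, -4.4694)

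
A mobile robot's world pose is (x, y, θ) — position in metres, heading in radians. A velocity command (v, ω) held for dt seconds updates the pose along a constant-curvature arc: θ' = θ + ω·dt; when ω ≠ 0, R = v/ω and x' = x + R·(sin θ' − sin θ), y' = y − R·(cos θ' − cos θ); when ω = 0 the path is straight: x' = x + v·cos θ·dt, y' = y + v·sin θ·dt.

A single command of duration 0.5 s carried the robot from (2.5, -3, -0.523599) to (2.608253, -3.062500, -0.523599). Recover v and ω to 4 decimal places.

v = 0.2500, ω = 0.0000

Δθ = -0.523599 − -0.523599 = 0.000000
ω = Δθ/dt = 0.000000/0.5 = 0.0000
ω = 0 → v = (Δx·cos θ + Δy·sin θ)/dt = 0.2500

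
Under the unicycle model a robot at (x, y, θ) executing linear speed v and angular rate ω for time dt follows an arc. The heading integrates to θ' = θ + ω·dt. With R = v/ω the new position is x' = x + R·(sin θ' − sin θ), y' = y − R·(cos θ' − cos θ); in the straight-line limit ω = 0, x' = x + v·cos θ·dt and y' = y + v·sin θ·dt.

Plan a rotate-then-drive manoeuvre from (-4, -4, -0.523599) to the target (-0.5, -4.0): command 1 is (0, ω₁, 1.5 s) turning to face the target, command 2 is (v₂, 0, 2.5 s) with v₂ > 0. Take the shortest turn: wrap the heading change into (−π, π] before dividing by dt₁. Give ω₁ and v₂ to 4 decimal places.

ω₁ = 0.3491, v₂ = 1.4000

heading to target = atan2(-4−-4, -0.5−-4) = 0.0000
Δθ = wrap(0.0000 − -0.5236) = 0.5236; ω₁ = Δθ/dt₁ = 0.3491
distance = √((-0.5−-4)² + (-4−-4)²) = 3.5000; v₂ = distance/dt₂ = 1.4000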